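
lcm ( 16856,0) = 0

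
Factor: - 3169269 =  - 3^2 * 349^1*1009^1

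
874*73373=64128002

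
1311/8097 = 437/2699 = 0.16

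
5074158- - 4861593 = 9935751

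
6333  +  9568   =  15901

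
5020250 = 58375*86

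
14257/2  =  14257/2 =7128.50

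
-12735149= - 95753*133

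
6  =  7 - 1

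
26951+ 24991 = 51942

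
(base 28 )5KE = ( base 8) 10616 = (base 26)6gm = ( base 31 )4KU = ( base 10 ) 4494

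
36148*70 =2530360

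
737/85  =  8 + 57/85 =8.67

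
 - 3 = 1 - 4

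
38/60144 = 19/30072= 0.00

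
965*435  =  419775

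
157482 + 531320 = 688802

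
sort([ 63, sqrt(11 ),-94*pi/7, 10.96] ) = [ - 94 * pi/7, sqrt( 11 ), 10.96,63]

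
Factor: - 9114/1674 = -3^(-2) * 7^2 = - 49/9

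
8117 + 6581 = 14698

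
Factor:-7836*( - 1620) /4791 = 2^4*3^4*5^1*653^1 * 1597^( - 1)  =  4231440/1597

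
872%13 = 1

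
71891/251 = 286+105/251 = 286.42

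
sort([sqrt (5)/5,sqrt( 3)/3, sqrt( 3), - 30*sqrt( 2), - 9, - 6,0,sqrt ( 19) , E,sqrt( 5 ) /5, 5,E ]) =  [  -  30*sqrt( 2 ), - 9, - 6, 0, sqrt ( 5 )/5, sqrt (5)/5 , sqrt( 3)/3,  sqrt(3),E, E, sqrt( 19 ), 5]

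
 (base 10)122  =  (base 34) 3K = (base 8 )172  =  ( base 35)3h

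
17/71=17/71 = 0.24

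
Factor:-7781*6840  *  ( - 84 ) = 4470651360 = 2^5*3^3*5^1*7^1*19^1*31^1*251^1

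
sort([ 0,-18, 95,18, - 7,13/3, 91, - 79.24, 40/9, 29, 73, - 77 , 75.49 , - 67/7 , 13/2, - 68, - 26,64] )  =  [ -79.24,-77,-68,- 26,-18, - 67/7,  -  7, 0, 13/3,40/9,  13/2, 18,29,  64,73 , 75.49,91,  95 ]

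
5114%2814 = 2300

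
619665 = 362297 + 257368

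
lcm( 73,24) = 1752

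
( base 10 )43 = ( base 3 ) 1121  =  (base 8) 53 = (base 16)2B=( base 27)1G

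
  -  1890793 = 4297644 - 6188437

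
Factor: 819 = 3^2*7^1*13^1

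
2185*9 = 19665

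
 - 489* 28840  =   - 14102760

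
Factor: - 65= - 5^1*13^1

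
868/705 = 1+163/705 = 1.23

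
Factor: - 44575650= - 2^1 * 3^3*5^2 * 7^1*53^1*89^1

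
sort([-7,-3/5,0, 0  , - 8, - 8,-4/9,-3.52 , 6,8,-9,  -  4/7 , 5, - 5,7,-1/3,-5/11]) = [-9,-8,- 8, - 7,  -  5, - 3.52, - 3/5, - 4/7, -5/11, - 4/9, - 1/3 , 0,0 , 5,6,7,8]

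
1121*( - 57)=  - 63897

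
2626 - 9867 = -7241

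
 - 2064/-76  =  27 + 3/19 = 27.16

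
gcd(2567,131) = 1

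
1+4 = 5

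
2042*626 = 1278292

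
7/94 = 7/94 =0.07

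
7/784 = 1/112 = 0.01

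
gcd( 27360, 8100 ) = 180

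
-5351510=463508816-468860326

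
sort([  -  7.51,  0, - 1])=[ - 7.51, - 1,0]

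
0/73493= 0 = 0.00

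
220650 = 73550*3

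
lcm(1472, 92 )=1472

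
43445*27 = 1173015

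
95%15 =5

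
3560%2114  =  1446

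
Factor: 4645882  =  2^1*61^1*113^1 * 337^1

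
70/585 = 14/117= 0.12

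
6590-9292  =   - 2702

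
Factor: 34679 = 34679^1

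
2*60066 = 120132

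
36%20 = 16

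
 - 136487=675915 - 812402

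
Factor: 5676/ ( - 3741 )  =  -44/29 = - 2^2*11^1*29^( - 1 )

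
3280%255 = 220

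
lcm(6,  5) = 30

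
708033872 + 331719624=1039753496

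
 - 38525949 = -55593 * 693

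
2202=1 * 2202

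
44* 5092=224048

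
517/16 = 517/16 = 32.31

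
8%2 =0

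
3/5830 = 3/5830 = 0.00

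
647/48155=647/48155 = 0.01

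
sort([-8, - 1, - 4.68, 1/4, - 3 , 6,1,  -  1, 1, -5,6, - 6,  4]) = [ - 8 , - 6, - 5, - 4.68 , - 3,-1, - 1,  1/4, 1,  1,4, 6, 6]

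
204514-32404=172110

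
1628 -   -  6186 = 7814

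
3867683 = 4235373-367690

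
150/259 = 150/259 = 0.58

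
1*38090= 38090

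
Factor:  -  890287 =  - 890287^1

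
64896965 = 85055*763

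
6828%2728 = 1372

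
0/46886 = 0 = 0.00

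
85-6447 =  - 6362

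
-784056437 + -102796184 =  - 886852621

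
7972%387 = 232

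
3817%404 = 181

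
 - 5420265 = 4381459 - 9801724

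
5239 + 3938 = 9177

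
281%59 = 45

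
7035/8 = 7035/8 = 879.38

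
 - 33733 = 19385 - 53118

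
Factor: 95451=3^1*31817^1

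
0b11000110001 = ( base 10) 1585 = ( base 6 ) 11201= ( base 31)1K4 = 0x631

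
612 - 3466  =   - 2854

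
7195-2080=5115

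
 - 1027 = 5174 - 6201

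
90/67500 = 1/750  =  0.00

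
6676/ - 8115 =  -1 + 1439/8115=- 0.82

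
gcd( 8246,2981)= 1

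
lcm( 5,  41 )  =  205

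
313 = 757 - 444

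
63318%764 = 670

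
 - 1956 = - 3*652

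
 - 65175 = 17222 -82397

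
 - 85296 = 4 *( - 21324)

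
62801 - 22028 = 40773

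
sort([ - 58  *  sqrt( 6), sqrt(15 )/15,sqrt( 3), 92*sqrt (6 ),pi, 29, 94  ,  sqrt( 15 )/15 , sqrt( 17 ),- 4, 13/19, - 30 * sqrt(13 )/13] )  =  [  -  58 *sqrt(6), - 30 * sqrt( 13 )/13, - 4,sqrt( 15 ) /15,sqrt(15) /15,13/19,sqrt(3 ),pi, sqrt( 17 ), 29,94, 92*sqrt( 6)]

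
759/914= 759/914 = 0.83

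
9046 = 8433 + 613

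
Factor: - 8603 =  - 7^1*1229^1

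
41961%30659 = 11302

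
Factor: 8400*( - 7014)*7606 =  - 448127265600 = -  2^6*3^2*5^2*7^2*167^1 * 3803^1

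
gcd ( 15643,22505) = 1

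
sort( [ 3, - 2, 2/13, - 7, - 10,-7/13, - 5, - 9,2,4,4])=[ - 10, - 9, - 7,- 5 , - 2, - 7/13,2/13,2,3, 4, 4] 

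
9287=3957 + 5330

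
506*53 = 26818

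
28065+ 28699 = 56764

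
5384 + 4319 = 9703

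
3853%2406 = 1447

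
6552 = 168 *39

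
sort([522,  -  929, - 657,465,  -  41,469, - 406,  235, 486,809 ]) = [- 929,  -  657, - 406 , - 41 , 235,465,469, 486, 522, 809] 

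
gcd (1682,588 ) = 2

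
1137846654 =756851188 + 380995466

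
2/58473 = 2/58473 = 0.00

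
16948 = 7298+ 9650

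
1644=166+1478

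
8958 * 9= 80622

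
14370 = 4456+9914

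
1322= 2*661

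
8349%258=93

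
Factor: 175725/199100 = 2^( - 2 )*3^2*71^1 *181^(  -  1 )=639/724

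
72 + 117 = 189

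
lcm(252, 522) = 7308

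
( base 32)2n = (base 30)2R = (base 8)127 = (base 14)63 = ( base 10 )87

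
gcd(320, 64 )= 64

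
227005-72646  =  154359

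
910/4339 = 910/4339  =  0.21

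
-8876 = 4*(-2219 )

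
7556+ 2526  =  10082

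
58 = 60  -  2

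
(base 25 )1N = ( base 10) 48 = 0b110000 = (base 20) 28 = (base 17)2e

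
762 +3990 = 4752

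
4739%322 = 231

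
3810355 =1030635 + 2779720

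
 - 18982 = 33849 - 52831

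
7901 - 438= 7463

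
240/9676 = 60/2419 = 0.02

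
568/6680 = 71/835 = 0.09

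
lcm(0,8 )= 0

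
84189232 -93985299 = - 9796067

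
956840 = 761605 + 195235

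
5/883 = 5/883 = 0.01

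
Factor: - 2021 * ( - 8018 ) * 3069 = 49731236082 = 2^1 * 3^2*11^1 *19^1*31^1 * 43^1*47^1 * 211^1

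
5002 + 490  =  5492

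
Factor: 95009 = 95009^1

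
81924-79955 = 1969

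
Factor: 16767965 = 5^1*257^1*13049^1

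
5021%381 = 68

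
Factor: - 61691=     -  7^2*1259^1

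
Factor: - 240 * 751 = - 180240 = - 2^4*3^1*5^1* 751^1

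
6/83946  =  1/13991 = 0.00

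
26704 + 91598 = 118302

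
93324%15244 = 1860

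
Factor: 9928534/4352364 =2^( - 1 )*3^( - 2 )*7^1 * 11^2*5861^1*120899^ ( - 1 )=4964267/2176182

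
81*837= 67797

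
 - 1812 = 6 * ( - 302)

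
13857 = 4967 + 8890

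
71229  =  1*71229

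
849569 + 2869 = 852438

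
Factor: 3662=2^1*1831^1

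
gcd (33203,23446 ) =1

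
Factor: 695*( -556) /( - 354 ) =193210/177 = 2^1*3^( - 1 )*5^1 * 59^ ( -1 ) * 139^2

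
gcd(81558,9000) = 18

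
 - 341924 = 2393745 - 2735669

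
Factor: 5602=2^1 * 2801^1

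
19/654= 19/654 = 0.03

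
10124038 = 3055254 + 7068784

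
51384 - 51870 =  - 486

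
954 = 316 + 638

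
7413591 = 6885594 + 527997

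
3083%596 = 103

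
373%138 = 97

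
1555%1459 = 96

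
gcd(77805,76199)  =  1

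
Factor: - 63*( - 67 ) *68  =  2^2*3^2*7^1 * 17^1*67^1   =  287028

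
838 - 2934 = -2096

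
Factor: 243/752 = 2^( - 4 )*3^5 *47^ ( - 1) 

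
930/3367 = 930/3367 = 0.28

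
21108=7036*3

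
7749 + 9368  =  17117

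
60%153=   60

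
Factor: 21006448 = 2^4*61^1*21523^1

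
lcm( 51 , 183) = 3111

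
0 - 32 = -32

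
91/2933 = 13/419 = 0.03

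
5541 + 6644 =12185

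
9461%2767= 1160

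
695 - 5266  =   - 4571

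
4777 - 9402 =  - 4625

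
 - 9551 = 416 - 9967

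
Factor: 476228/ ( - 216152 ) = - 119057/54038 = - 2^( - 1)*41^( - 1)*659^( -1)*119057^1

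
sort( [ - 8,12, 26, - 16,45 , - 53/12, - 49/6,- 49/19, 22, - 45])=[ - 45, - 16,  -  49/6, - 8, - 53/12,  -  49/19, 12 , 22, 26, 45 ] 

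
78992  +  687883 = 766875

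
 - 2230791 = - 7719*289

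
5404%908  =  864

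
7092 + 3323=10415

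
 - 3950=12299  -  16249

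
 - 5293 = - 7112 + 1819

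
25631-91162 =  - 65531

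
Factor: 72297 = 3^2*29^1*277^1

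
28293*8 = 226344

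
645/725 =129/145 = 0.89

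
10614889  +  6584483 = 17199372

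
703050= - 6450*( - 109) 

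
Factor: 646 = 2^1*17^1*19^1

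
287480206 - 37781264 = 249698942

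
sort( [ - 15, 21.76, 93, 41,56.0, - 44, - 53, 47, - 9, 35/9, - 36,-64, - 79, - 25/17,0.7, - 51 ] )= [ - 79, - 64  , - 53, - 51, - 44 , - 36, - 15, - 9, - 25/17, 0.7, 35/9,21.76, 41,47 , 56.0, 93]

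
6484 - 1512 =4972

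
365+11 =376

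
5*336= 1680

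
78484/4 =19621 = 19621.00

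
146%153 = 146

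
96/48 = 2=2.00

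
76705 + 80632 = 157337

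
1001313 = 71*14103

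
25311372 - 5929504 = 19381868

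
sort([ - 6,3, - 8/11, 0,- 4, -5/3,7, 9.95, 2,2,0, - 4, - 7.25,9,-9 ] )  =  [ - 9, - 7.25, - 6, - 4, -4,-5/3 ,-8/11,0,0, 2,2,3,7,9,9.95]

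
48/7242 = 8/1207 = 0.01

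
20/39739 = 20/39739 =0.00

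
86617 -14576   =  72041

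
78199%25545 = 1564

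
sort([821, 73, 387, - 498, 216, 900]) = [- 498,73, 216, 387,821, 900 ] 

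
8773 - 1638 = 7135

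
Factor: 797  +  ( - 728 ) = 69 =3^1 *23^1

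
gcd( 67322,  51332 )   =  82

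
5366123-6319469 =- 953346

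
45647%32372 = 13275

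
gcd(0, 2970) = 2970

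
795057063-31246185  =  763810878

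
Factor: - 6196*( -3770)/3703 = 23358920/3703 = 2^3 * 5^1*7^( - 1)*13^1*23^( - 2)*29^1*1549^1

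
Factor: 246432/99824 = 2^1 *3^1*  151^1*367^ ( - 1 ) = 906/367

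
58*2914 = 169012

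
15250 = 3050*5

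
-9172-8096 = - 17268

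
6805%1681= 81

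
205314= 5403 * 38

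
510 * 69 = 35190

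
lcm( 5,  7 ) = 35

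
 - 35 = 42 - 77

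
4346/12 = 2173/6 = 362.17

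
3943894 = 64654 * 61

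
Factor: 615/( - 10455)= - 17^(-1 ) =- 1/17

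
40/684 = 10/171 = 0.06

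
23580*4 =94320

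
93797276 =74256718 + 19540558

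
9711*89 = 864279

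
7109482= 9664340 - 2554858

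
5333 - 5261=72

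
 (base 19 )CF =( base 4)3303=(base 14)135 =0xf3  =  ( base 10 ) 243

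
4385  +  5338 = 9723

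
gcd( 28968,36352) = 568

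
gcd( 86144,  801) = 1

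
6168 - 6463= -295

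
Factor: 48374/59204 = 2^( - 1 ) * 41^( - 1)*67^1 = 67/82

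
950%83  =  37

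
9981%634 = 471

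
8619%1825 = 1319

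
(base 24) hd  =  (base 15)1d1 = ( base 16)1a5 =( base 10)421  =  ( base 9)517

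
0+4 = 4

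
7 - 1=6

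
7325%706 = 265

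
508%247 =14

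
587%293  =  1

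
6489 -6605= -116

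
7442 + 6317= 13759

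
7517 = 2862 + 4655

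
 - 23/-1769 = 23/1769 = 0.01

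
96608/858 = 48304/429 = 112.60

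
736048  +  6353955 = 7090003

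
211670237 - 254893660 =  - 43223423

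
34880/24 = 4360/3  =  1453.33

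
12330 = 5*2466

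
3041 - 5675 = -2634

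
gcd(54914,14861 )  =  1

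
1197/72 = 16+ 5/8= 16.62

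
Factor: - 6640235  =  -5^1*7^2*27103^1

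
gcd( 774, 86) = 86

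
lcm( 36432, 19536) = 1347984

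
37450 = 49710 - 12260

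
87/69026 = 87/69026 = 0.00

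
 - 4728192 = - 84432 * 56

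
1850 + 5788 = 7638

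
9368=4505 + 4863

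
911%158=121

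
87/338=87/338 =0.26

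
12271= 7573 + 4698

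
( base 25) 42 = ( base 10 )102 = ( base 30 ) 3C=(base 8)146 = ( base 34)30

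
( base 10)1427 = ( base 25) 272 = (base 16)593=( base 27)1pn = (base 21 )34k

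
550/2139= 550/2139=0.26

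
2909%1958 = 951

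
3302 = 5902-2600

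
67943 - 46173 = 21770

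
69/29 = 2 + 11/29 = 2.38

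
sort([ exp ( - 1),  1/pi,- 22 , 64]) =[ - 22,1/pi, exp(-1),  64 ] 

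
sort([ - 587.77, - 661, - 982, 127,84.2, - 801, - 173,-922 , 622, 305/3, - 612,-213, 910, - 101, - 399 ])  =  [ - 982, - 922, - 801 ,  -  661,-612  ,-587.77, - 399, - 213, - 173, - 101, 84.2, 305/3, 127, 622, 910 ]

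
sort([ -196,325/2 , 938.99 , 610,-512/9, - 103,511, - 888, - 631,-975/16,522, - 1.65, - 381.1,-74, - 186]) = [ - 888,  -  631 , - 381.1, - 196, - 186 , - 103, - 74, - 975/16,-512/9,-1.65,325/2,511,522,610,938.99 ] 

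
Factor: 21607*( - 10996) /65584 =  - 59397643/16396 = -2^( - 2)*17^1*31^1*41^1 * 2749^1 * 4099^(  -  1)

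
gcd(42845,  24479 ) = 1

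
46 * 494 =22724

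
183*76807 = 14055681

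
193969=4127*47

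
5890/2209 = 2 + 1472/2209=2.67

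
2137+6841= 8978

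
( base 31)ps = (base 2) 1100100011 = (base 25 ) 173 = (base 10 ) 803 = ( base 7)2225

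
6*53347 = 320082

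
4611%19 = 13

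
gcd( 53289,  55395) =9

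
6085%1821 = 622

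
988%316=40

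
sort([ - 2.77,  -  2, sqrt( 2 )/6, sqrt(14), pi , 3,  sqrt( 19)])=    [ - 2.77,-2, sqrt( 2 )/6, 3, pi,sqrt( 14), sqrt (19)]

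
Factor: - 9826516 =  - 2^2 * 7^1*350947^1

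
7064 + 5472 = 12536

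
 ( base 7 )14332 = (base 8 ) 7547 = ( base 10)3943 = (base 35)37N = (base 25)67I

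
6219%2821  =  577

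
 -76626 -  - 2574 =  - 74052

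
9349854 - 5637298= 3712556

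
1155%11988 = 1155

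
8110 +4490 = 12600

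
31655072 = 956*33112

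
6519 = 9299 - 2780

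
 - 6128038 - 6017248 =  - 12145286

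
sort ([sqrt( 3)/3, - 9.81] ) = [ - 9.81,sqrt( 3)/3] 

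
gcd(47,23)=1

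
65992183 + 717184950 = 783177133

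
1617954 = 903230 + 714724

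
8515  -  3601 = 4914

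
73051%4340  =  3611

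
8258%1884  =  722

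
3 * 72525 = 217575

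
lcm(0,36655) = 0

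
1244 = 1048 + 196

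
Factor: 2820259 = 13^1*59^1 *3677^1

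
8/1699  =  8/1699 = 0.00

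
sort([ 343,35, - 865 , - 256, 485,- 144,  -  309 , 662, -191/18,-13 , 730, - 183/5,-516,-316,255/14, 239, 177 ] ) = [  -  865, - 516, - 316,- 309, -256, - 144,-183/5, - 13, - 191/18, 255/14,35,  177, 239, 343,485, 662,730 ] 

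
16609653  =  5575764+11033889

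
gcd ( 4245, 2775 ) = 15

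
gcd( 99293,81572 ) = 1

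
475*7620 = 3619500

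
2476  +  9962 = 12438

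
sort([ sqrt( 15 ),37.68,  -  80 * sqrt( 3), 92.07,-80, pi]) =[ - 80  *sqrt( 3), - 80 , pi, sqrt(15 ),37.68, 92.07] 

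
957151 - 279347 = 677804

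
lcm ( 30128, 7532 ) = 30128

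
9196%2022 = 1108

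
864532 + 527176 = 1391708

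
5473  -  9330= - 3857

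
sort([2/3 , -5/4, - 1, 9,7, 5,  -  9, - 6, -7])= [-9, - 7,-6,- 5/4,  -  1, 2/3,5, 7,9] 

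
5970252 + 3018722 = 8988974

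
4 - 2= 2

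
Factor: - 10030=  - 2^1 * 5^1 *17^1*59^1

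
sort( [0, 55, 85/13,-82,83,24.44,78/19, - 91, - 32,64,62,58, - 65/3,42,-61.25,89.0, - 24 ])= [ - 91,-82, - 61.25, - 32,  -  24 , - 65/3,0, 78/19,85/13,24.44, 42,55, 58, 62,64,83,89.0]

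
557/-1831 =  - 557/1831 = -  0.30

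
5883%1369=407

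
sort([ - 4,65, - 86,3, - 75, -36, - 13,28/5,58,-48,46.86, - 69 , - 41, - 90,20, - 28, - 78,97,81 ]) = [ - 90,-86,  -  78, - 75, - 69 , - 48, - 41, - 36, - 28, - 13 , - 4,3,28/5,20,46.86,58,65, 81,  97] 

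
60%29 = 2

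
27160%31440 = 27160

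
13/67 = 13/67 = 0.19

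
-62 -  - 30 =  - 32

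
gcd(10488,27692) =92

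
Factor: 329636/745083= 2^2 *3^(-2)*23^1*3583^1*82787^( - 1)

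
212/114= 1 + 49/57 = 1.86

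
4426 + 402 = 4828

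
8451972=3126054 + 5325918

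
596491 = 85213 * 7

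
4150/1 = 4150 =4150.00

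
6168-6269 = -101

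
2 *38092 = 76184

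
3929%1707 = 515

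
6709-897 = 5812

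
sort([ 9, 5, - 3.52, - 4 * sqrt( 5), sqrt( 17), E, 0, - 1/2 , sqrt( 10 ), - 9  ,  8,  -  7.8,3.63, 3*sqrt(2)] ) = [ -9,  -  4*sqrt( 5), - 7.8 , - 3.52, - 1/2  ,  0 , E, sqrt( 10) , 3.63, sqrt( 17 ),3*sqrt( 2),5, 8  ,  9]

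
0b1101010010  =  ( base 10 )850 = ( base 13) 505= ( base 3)1011111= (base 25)190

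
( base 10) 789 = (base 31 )pe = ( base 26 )149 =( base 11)658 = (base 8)1425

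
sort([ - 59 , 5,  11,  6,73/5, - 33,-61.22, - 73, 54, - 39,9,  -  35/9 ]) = [ - 73,  -  61.22,-59 , - 39, - 33, - 35/9,5,6,9,11, 73/5,54 ] 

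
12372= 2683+9689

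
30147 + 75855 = 106002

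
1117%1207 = 1117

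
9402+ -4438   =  4964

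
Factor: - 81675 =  - 3^3*5^2*11^2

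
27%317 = 27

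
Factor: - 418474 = -2^1*7^1*71^1*421^1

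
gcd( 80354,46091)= 1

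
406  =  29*14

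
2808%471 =453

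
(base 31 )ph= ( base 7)2211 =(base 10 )792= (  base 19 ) 23D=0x318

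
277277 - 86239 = 191038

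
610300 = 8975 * 68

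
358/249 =358/249 = 1.44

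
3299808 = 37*89184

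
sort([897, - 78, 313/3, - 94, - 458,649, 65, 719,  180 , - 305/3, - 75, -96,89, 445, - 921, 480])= [-921, - 458, - 305/3, - 96, - 94 , - 78, - 75, 65,89,313/3,180,445,  480,  649, 719, 897] 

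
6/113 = 6/113 = 0.05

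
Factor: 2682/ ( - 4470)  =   - 3^1*5^( -1) = -3/5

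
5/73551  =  5/73551 =0.00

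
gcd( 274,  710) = 2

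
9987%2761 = 1704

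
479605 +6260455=6740060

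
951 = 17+934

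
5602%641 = 474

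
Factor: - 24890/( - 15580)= 131/82 = 2^( - 1 )*41^( - 1 )*131^1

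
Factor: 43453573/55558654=2^( - 1)*27779327^( - 1 ) * 43453573^1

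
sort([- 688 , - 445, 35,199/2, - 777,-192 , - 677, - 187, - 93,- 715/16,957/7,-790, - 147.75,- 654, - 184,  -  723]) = [ - 790, - 777, - 723,-688, - 677,-654,-445, - 192,-187, - 184, - 147.75, - 93,- 715/16,35,199/2,957/7 ]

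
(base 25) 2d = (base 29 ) 25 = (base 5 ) 223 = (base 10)63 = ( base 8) 77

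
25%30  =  25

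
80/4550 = 8/455 = 0.02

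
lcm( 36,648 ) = 648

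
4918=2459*2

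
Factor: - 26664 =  - 2^3 * 3^1*11^1*101^1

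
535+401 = 936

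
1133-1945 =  - 812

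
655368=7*93624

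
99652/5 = 99652/5=19930.40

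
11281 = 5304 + 5977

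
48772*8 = 390176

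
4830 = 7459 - 2629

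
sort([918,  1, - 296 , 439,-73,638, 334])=[ - 296, - 73,1, 334 , 439, 638,918]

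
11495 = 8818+2677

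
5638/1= 5638 = 5638.00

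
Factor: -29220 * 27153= -2^2*3^3*5^1*7^1*431^1*487^1 = -793410660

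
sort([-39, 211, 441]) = [-39,211, 441 ]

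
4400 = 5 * 880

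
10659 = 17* 627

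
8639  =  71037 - 62398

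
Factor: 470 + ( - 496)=-26 = -2^1 * 13^1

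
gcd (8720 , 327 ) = 109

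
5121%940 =421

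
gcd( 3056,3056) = 3056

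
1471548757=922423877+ 549124880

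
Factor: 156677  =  156677^1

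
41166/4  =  20583/2 = 10291.50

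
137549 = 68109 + 69440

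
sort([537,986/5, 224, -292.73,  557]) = [ - 292.73,986/5, 224, 537 , 557]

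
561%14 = 1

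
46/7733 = 46/7733 = 0.01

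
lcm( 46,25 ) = 1150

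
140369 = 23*6103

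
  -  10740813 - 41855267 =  -52596080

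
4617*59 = 272403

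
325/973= 325/973 = 0.33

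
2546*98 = 249508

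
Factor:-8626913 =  - 1543^1 * 5591^1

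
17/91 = 17/91 = 0.19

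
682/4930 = 341/2465 = 0.14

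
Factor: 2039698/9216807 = 2^1 *3^(-1 )  *1019849^1 *3072269^( - 1) 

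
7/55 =7/55 = 0.13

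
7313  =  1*7313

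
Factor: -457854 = - 2^1*3^1*137^1*557^1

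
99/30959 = 99/30959=0.00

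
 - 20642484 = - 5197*3972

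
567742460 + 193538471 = 761280931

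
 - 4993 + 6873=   1880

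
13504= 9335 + 4169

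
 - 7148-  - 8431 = 1283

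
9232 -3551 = 5681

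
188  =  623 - 435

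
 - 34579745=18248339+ - 52828084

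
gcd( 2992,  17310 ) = 2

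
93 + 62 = 155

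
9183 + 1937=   11120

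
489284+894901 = 1384185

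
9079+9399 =18478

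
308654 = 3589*86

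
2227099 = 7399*301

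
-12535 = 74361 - 86896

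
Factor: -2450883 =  - 3^1 *816961^1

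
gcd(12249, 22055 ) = 1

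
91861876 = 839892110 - 748030234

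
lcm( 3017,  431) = 3017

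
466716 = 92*5073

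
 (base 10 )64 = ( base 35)1t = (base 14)48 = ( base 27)2A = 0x40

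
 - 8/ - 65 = 8/65 = 0.12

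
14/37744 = 1/2696 =0.00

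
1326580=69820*19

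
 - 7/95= - 7/95 = - 0.07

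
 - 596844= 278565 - 875409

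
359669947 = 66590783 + 293079164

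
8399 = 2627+5772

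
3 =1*3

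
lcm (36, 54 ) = 108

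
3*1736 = 5208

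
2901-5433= - 2532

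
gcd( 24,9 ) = 3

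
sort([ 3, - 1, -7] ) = [ - 7, - 1, 3]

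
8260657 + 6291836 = 14552493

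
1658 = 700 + 958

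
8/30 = 4/15 = 0.27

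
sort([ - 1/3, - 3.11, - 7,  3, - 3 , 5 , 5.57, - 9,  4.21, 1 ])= [ - 9,-7, - 3.11,-3, - 1/3,1,3, 4.21 , 5,5.57 ]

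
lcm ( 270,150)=1350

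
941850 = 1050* 897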